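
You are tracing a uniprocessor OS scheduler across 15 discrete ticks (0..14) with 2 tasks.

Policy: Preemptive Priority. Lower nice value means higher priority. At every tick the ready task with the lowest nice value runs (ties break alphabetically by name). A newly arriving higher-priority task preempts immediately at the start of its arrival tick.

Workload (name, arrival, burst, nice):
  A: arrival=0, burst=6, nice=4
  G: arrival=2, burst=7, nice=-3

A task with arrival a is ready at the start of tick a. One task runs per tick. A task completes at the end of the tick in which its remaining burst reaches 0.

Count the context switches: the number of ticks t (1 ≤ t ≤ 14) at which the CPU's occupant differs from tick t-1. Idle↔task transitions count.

context switches = 3

t=0: ready={A} → run A
t=1: ready={A} → run A
t=2: ready={A,G} → run G
t=3: ready={A,G} → run G
t=4: ready={A,G} → run G
t=5: ready={A,G} → run G
t=6: ready={A,G} → run G
t=7: ready={A,G} → run G
t=8: ready={A,G} → run G
t=9: ready={A} → run A
t=10: ready={A} → run A
t=11: ready={A} → run A
t=12: ready={A} → run A
t=13: (idle)
t=14: (idle)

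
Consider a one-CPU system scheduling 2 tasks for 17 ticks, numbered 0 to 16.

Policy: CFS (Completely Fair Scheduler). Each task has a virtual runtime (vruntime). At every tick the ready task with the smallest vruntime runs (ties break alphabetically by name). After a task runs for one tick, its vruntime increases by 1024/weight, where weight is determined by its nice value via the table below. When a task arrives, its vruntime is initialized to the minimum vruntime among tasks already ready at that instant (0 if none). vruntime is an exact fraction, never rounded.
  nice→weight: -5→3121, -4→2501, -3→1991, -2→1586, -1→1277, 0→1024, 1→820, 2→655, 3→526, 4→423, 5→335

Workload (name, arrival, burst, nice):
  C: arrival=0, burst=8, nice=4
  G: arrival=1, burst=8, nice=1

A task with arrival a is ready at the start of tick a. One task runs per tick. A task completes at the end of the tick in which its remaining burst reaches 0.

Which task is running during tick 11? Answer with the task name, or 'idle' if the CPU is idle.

running at tick 11 = G

t=0: vr[C=0] → run C
t=1: vr[C=1024/423 G=1024/423] → run C
t=2: vr[C=2048/423 G=1024/423] → run G
t=3: vr[C=2048/423 G=318208/86715] → run G
t=4: vr[C=2048/423 G=426496/86715] → run C
t=5: vr[C=1024/141 G=426496/86715] → run G
t=6: vr[C=1024/141 G=534784/86715] → run G
t=7: vr[C=1024/141 G=643072/86715] → run C
t=8: vr[C=4096/423 G=643072/86715] → run G
t=9: vr[C=4096/423 G=150272/17343] → run G
t=10: vr[C=4096/423 G=859648/86715] → run C
t=11: vr[C=5120/423 G=859648/86715] → run G
t=12: vr[C=5120/423 G=967936/86715] → run G
t=13: vr[C=5120/423] → run C
t=14: vr[C=2048/141] → run C
t=15: vr[C=7168/423] → run C
t=16: (idle)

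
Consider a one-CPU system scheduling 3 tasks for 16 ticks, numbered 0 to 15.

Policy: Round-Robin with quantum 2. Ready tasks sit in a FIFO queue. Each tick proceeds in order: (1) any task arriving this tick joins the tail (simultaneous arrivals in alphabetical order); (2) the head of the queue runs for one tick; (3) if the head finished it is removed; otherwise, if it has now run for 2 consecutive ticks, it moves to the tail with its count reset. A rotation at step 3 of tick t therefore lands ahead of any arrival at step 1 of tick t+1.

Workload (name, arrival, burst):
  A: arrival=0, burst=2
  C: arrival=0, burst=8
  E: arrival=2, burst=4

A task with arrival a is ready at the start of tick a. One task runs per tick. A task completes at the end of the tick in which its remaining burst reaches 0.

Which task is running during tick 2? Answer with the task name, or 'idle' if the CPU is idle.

running at tick 2 = C

t=0: queue=[A,C] q_used=0 → run A
t=1: queue=[A,C] q_used=1 → run A
t=2: queue=[C,E] q_used=0 → run C
t=3: queue=[C,E] q_used=1 → run C
t=4: queue=[E,C] q_used=0 → run E
t=5: queue=[E,C] q_used=1 → run E
t=6: queue=[C,E] q_used=0 → run C
t=7: queue=[C,E] q_used=1 → run C
t=8: queue=[E,C] q_used=0 → run E
t=9: queue=[E,C] q_used=1 → run E
t=10: queue=[C] q_used=0 → run C
t=11: queue=[C] q_used=1 → run C
t=12: queue=[C] q_used=0 → run C
t=13: queue=[C] q_used=1 → run C
t=14: (idle)
t=15: (idle)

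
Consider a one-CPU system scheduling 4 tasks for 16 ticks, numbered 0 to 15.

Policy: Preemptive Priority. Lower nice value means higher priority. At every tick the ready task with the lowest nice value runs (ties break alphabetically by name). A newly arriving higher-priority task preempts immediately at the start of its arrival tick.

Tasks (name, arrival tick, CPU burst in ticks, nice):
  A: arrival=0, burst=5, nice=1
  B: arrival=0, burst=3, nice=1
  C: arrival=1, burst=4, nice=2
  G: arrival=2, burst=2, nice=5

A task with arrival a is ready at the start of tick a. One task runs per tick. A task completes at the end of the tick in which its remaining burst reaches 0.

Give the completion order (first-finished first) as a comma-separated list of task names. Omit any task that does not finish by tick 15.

t=0: ready={A,B} → run A
t=1: ready={A,B,C} → run A
t=2: ready={A,B,C,G} → run A
t=3: ready={A,B,C,G} → run A
t=4: ready={A,B,C,G} → run A
t=5: ready={B,C,G} → run B
t=6: ready={B,C,G} → run B
t=7: ready={B,C,G} → run B
t=8: ready={C,G} → run C
t=9: ready={C,G} → run C
t=10: ready={C,G} → run C
t=11: ready={C,G} → run C
t=12: ready={G} → run G
t=13: ready={G} → run G
t=14: (idle)
t=15: (idle)

completion order = A, B, C, G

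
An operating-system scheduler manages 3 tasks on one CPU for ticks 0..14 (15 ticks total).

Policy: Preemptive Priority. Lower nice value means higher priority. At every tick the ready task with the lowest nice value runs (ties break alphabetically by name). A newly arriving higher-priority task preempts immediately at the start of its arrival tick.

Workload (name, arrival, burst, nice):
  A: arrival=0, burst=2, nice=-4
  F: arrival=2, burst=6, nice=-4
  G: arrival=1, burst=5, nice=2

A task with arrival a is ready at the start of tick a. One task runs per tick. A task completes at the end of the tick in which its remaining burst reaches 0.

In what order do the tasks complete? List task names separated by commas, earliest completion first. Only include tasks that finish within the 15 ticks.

completion order = A, F, G

t=0: ready={A} → run A
t=1: ready={A,G} → run A
t=2: ready={F,G} → run F
t=3: ready={F,G} → run F
t=4: ready={F,G} → run F
t=5: ready={F,G} → run F
t=6: ready={F,G} → run F
t=7: ready={F,G} → run F
t=8: ready={G} → run G
t=9: ready={G} → run G
t=10: ready={G} → run G
t=11: ready={G} → run G
t=12: ready={G} → run G
t=13: (idle)
t=14: (idle)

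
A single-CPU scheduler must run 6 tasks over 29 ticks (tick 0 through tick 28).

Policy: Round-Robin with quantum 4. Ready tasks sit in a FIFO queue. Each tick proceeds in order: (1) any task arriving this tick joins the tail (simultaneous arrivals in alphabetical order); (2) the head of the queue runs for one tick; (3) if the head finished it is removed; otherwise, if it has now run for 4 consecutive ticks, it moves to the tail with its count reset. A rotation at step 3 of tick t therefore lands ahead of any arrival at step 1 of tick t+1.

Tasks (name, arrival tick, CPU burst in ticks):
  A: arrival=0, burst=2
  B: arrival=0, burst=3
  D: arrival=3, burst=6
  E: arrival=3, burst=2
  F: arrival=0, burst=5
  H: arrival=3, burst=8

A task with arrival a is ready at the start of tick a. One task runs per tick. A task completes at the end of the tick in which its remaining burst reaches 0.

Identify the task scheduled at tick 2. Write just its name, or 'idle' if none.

t=0: queue=[A,B,F] q_used=0 → run A
t=1: queue=[A,B,F] q_used=1 → run A
t=2: queue=[B,F] q_used=0 → run B
t=3: queue=[B,F,D,E,H] q_used=1 → run B
t=4: queue=[B,F,D,E,H] q_used=2 → run B
t=5: queue=[F,D,E,H] q_used=0 → run F
t=6: queue=[F,D,E,H] q_used=1 → run F
t=7: queue=[F,D,E,H] q_used=2 → run F
t=8: queue=[F,D,E,H] q_used=3 → run F
t=9: queue=[D,E,H,F] q_used=0 → run D
t=10: queue=[D,E,H,F] q_used=1 → run D
t=11: queue=[D,E,H,F] q_used=2 → run D
t=12: queue=[D,E,H,F] q_used=3 → run D
t=13: queue=[E,H,F,D] q_used=0 → run E
t=14: queue=[E,H,F,D] q_used=1 → run E
t=15: queue=[H,F,D] q_used=0 → run H
t=16: queue=[H,F,D] q_used=1 → run H
t=17: queue=[H,F,D] q_used=2 → run H
t=18: queue=[H,F,D] q_used=3 → run H
t=19: queue=[F,D,H] q_used=0 → run F
t=20: queue=[D,H] q_used=0 → run D
t=21: queue=[D,H] q_used=1 → run D
t=22: queue=[H] q_used=0 → run H
t=23: queue=[H] q_used=1 → run H
t=24: queue=[H] q_used=2 → run H
t=25: queue=[H] q_used=3 → run H
t=26: (idle)
t=27: (idle)
t=28: (idle)

running at tick 2 = B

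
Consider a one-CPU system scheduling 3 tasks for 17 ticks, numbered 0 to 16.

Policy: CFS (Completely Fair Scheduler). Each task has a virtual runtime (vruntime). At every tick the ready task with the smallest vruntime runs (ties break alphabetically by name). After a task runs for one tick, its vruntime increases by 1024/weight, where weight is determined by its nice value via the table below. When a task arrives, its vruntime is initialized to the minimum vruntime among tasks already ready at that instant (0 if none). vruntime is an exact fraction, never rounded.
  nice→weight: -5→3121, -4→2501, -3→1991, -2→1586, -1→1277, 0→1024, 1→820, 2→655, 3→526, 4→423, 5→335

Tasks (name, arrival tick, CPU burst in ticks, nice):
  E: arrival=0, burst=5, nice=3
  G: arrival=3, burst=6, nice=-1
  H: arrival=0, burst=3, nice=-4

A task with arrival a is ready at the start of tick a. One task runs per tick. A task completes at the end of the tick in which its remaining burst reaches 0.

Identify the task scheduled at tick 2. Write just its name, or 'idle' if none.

t=0: vr[E=0 H=0] → run E
t=1: vr[E=512/263 H=0] → run H
t=2: vr[E=512/263 H=1024/2501] → run H
t=3: vr[E=512/263 G=2048/2501 H=2048/2501] → run G
t=4: vr[E=512/263 G=5176320/3193777 H=2048/2501] → run H
t=5: vr[E=512/263 G=5176320/3193777] → run G
t=6: vr[E=512/263 G=7737344/3193777] → run E
t=7: vr[E=1024/263 G=7737344/3193777] → run G
t=8: vr[E=1024/263 G=10298368/3193777] → run G
t=9: vr[E=1024/263 G=12859392/3193777] → run E
t=10: vr[E=1536/263 G=12859392/3193777] → run G
t=11: vr[E=1536/263 G=15420416/3193777] → run G
t=12: vr[E=1536/263] → run E
t=13: vr[E=2048/263] → run E
t=14: (idle)
t=15: (idle)
t=16: (idle)

running at tick 2 = H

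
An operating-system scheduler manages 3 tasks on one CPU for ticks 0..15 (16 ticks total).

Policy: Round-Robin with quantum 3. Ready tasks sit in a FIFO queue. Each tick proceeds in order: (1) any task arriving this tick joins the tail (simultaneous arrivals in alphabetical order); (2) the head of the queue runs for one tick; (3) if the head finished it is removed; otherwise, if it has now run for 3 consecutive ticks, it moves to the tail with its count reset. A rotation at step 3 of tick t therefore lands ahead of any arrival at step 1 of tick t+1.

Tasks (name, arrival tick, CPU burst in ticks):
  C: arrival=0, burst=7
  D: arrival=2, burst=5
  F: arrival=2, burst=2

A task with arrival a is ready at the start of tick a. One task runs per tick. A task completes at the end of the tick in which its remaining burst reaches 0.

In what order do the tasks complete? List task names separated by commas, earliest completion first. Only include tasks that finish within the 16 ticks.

completion order = F, D, C

t=0: queue=[C] q_used=0 → run C
t=1: queue=[C] q_used=1 → run C
t=2: queue=[C,D,F] q_used=2 → run C
t=3: queue=[D,F,C] q_used=0 → run D
t=4: queue=[D,F,C] q_used=1 → run D
t=5: queue=[D,F,C] q_used=2 → run D
t=6: queue=[F,C,D] q_used=0 → run F
t=7: queue=[F,C,D] q_used=1 → run F
t=8: queue=[C,D] q_used=0 → run C
t=9: queue=[C,D] q_used=1 → run C
t=10: queue=[C,D] q_used=2 → run C
t=11: queue=[D,C] q_used=0 → run D
t=12: queue=[D,C] q_used=1 → run D
t=13: queue=[C] q_used=0 → run C
t=14: (idle)
t=15: (idle)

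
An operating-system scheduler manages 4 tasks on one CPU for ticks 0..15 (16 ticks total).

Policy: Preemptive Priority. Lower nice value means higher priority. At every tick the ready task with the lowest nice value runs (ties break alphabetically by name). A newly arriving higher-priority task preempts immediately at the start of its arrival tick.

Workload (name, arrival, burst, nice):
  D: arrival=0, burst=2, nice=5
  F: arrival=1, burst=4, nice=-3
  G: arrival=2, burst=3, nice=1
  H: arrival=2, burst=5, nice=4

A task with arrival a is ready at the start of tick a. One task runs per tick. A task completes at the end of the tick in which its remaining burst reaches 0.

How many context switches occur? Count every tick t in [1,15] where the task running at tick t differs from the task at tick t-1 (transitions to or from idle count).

t=0: ready={D} → run D
t=1: ready={D,F} → run F
t=2: ready={D,F,G,H} → run F
t=3: ready={D,F,G,H} → run F
t=4: ready={D,F,G,H} → run F
t=5: ready={D,G,H} → run G
t=6: ready={D,G,H} → run G
t=7: ready={D,G,H} → run G
t=8: ready={D,H} → run H
t=9: ready={D,H} → run H
t=10: ready={D,H} → run H
t=11: ready={D,H} → run H
t=12: ready={D,H} → run H
t=13: ready={D} → run D
t=14: (idle)
t=15: (idle)

context switches = 5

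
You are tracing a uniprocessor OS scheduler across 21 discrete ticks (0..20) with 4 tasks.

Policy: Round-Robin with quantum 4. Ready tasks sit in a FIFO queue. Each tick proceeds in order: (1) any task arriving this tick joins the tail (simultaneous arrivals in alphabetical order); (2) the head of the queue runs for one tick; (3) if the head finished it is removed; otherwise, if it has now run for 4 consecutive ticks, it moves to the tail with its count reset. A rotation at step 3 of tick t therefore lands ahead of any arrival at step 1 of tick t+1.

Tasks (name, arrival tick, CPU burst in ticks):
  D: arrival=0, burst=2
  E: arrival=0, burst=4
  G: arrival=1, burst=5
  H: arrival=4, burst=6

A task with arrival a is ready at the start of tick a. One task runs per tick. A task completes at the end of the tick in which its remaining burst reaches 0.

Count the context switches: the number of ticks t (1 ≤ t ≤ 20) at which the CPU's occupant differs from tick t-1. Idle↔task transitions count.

t=0: queue=[D,E] q_used=0 → run D
t=1: queue=[D,E,G] q_used=1 → run D
t=2: queue=[E,G] q_used=0 → run E
t=3: queue=[E,G] q_used=1 → run E
t=4: queue=[E,G,H] q_used=2 → run E
t=5: queue=[E,G,H] q_used=3 → run E
t=6: queue=[G,H] q_used=0 → run G
t=7: queue=[G,H] q_used=1 → run G
t=8: queue=[G,H] q_used=2 → run G
t=9: queue=[G,H] q_used=3 → run G
t=10: queue=[H,G] q_used=0 → run H
t=11: queue=[H,G] q_used=1 → run H
t=12: queue=[H,G] q_used=2 → run H
t=13: queue=[H,G] q_used=3 → run H
t=14: queue=[G,H] q_used=0 → run G
t=15: queue=[H] q_used=0 → run H
t=16: queue=[H] q_used=1 → run H
t=17: (idle)
t=18: (idle)
t=19: (idle)
t=20: (idle)

context switches = 6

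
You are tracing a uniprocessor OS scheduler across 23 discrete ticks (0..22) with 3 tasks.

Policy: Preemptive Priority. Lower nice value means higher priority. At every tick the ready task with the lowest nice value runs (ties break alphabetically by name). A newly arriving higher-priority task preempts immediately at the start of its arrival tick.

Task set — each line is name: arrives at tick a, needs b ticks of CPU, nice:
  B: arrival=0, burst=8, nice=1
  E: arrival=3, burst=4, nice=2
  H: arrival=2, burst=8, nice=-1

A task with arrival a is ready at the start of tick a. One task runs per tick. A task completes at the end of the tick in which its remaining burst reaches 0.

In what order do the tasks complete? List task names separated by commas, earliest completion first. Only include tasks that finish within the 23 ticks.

completion order = H, B, E

t=0: ready={B} → run B
t=1: ready={B} → run B
t=2: ready={B,H} → run H
t=3: ready={B,E,H} → run H
t=4: ready={B,E,H} → run H
t=5: ready={B,E,H} → run H
t=6: ready={B,E,H} → run H
t=7: ready={B,E,H} → run H
t=8: ready={B,E,H} → run H
t=9: ready={B,E,H} → run H
t=10: ready={B,E} → run B
t=11: ready={B,E} → run B
t=12: ready={B,E} → run B
t=13: ready={B,E} → run B
t=14: ready={B,E} → run B
t=15: ready={B,E} → run B
t=16: ready={E} → run E
t=17: ready={E} → run E
t=18: ready={E} → run E
t=19: ready={E} → run E
t=20: (idle)
t=21: (idle)
t=22: (idle)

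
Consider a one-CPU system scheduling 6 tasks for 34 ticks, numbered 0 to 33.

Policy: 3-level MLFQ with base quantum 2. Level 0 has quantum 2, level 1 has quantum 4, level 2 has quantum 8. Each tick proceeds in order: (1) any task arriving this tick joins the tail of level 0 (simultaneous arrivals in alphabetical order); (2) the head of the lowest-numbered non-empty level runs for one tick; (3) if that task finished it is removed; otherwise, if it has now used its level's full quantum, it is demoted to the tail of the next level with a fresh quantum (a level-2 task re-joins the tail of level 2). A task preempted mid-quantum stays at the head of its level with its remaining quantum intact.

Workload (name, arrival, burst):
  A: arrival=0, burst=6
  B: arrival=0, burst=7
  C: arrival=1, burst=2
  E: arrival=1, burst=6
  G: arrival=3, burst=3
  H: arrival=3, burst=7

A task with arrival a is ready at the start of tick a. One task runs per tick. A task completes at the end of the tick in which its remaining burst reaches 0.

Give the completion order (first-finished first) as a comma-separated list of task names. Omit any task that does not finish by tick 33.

completion order = C, A, E, G, B, H

t=0: L0/L1/L2 = AB/-/- → run A
t=1: L0/L1/L2 = ABCE/-/- → run A
t=2: L0/L1/L2 = BCE/A/- → run B
t=3: L0/L1/L2 = BCEGH/A/- → run B
t=4: L0/L1/L2 = CEGH/AB/- → run C
t=5: L0/L1/L2 = CEGH/AB/- → run C
t=6: L0/L1/L2 = EGH/AB/- → run E
t=7: L0/L1/L2 = EGH/AB/- → run E
t=8: L0/L1/L2 = GH/ABE/- → run G
t=9: L0/L1/L2 = GH/ABE/- → run G
t=10: L0/L1/L2 = H/ABEG/- → run H
t=11: L0/L1/L2 = H/ABEG/- → run H
t=12: L0/L1/L2 = -/ABEGH/- → run A
t=13: L0/L1/L2 = -/ABEGH/- → run A
t=14: L0/L1/L2 = -/ABEGH/- → run A
t=15: L0/L1/L2 = -/ABEGH/- → run A
t=16: L0/L1/L2 = -/BEGH/- → run B
t=17: L0/L1/L2 = -/BEGH/- → run B
t=18: L0/L1/L2 = -/BEGH/- → run B
t=19: L0/L1/L2 = -/BEGH/- → run B
t=20: L0/L1/L2 = -/EGH/B → run E
t=21: L0/L1/L2 = -/EGH/B → run E
t=22: L0/L1/L2 = -/EGH/B → run E
t=23: L0/L1/L2 = -/EGH/B → run E
t=24: L0/L1/L2 = -/GH/B → run G
t=25: L0/L1/L2 = -/H/B → run H
t=26: L0/L1/L2 = -/H/B → run H
t=27: L0/L1/L2 = -/H/B → run H
t=28: L0/L1/L2 = -/H/B → run H
t=29: L0/L1/L2 = -/-/BH → run B
t=30: L0/L1/L2 = -/-/H → run H
t=31: (idle)
t=32: (idle)
t=33: (idle)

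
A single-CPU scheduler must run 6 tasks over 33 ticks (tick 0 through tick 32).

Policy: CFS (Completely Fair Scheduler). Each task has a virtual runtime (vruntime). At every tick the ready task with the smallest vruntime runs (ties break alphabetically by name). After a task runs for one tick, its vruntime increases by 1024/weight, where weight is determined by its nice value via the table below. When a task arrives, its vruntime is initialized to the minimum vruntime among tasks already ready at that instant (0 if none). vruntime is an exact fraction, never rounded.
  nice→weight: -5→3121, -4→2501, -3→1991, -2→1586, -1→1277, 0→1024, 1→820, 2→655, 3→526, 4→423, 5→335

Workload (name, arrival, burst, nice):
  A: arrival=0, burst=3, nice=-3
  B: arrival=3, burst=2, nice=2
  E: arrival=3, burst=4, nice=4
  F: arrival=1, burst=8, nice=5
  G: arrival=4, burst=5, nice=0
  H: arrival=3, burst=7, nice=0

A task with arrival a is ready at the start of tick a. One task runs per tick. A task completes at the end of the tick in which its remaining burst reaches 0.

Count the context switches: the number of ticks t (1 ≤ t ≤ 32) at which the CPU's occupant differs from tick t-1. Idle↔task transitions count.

t=0: vr[A=0] → run A
t=1: vr[A=1024/1991 F=1024/1991] → run A
t=2: vr[A=2048/1991 F=1024/1991] → run F
t=3: vr[A=2048/1991 B=2048/1991 E=2048/1991 F=2381824/666985 H=2048/1991] → run A
t=4: vr[B=2048/1991 E=2048/1991 F=2381824/666985 G=2048/1991 H=2048/1991] → run B
t=5: vr[B=3380224/1304105 E=2048/1991 F=2381824/666985 G=2048/1991 H=2048/1991] → run E
t=6: vr[B=3380224/1304105 E=2905088/842193 F=2381824/666985 G=2048/1991 H=2048/1991] → run G
t=7: vr[B=3380224/1304105 E=2905088/842193 F=2381824/666985 G=4039/1991 H=2048/1991] → run H
t=8: vr[B=3380224/1304105 E=2905088/842193 F=2381824/666985 G=4039/1991 H=4039/1991] → run G
t=9: vr[B=3380224/1304105 E=2905088/842193 F=2381824/666985 G=6030/1991 H=4039/1991] → run H
t=10: vr[B=3380224/1304105 E=2905088/842193 F=2381824/666985 G=6030/1991 H=6030/1991] → run B
t=11: vr[E=2905088/842193 F=2381824/666985 G=6030/1991 H=6030/1991] → run G
t=12: vr[E=2905088/842193 F=2381824/666985 G=8021/1991 H=6030/1991] → run H
t=13: vr[E=2905088/842193 F=2381824/666985 G=8021/1991 H=8021/1991] → run E
t=14: vr[E=4943872/842193 F=2381824/666985 G=8021/1991 H=8021/1991] → run F
t=15: vr[E=4943872/842193 F=4420608/666985 G=8021/1991 H=8021/1991] → run G
t=16: vr[E=4943872/842193 F=4420608/666985 G=10012/1991 H=8021/1991] → run H
t=17: vr[E=4943872/842193 F=4420608/666985 G=10012/1991 H=10012/1991] → run G
t=18: vr[E=4943872/842193 F=4420608/666985 H=10012/1991] → run H
t=19: vr[E=4943872/842193 F=4420608/666985 H=12003/1991] → run E
t=20: vr[E=2327552/280731 F=4420608/666985 H=12003/1991] → run H
t=21: vr[E=2327552/280731 F=4420608/666985 H=13994/1991] → run F
t=22: vr[E=2327552/280731 F=6459392/666985 H=13994/1991] → run H
t=23: vr[E=2327552/280731 F=6459392/666985] → run E
t=24: vr[F=6459392/666985] → run F
t=25: vr[F=8498176/666985] → run F
t=26: vr[F=2107392/133397] → run F
t=27: vr[F=12575744/666985] → run F
t=28: vr[F=14614528/666985] → run F
t=29: (idle)
t=30: (idle)
t=31: (idle)
t=32: (idle)

context switches = 24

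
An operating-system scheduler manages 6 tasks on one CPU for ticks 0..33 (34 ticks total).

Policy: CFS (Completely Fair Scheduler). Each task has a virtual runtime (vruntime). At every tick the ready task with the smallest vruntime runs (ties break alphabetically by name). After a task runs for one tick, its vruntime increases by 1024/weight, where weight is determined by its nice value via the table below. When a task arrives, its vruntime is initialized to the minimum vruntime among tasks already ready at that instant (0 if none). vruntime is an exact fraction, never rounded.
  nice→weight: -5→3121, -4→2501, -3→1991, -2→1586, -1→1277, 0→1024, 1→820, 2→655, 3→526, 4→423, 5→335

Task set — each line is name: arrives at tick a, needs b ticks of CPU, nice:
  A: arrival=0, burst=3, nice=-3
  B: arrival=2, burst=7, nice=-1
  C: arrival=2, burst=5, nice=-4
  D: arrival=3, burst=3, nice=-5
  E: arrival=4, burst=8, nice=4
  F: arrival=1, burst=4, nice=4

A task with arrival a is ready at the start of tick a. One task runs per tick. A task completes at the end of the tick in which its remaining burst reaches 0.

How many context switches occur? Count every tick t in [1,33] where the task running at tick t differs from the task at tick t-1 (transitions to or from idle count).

context switches = 23

t=0: vr[A=0] → run A
t=1: vr[A=1024/1991 F=1024/1991] → run A
t=2: vr[A=2048/1991 B=1024/1991 C=1024/1991 F=1024/1991] → run B
t=3: vr[A=2048/1991 B=3346432/2542507 C=1024/1991 D=1024/1991 F=1024/1991] → run C
t=4: vr[A=2048/1991 B=3346432/2542507 C=4599808/4979491 D=1024/1991 E=1024/1991 F=1024/1991] → run D
t=5: vr[A=2048/1991 B=3346432/2542507 C=4599808/4979491 D=5234688/6213911 E=1024/1991 F=1024/1991] → run E
t=6: vr[A=2048/1991 B=3346432/2542507 C=4599808/4979491 D=5234688/6213911 E=2471936/842193 F=1024/1991] → run F
t=7: vr[A=2048/1991 B=3346432/2542507 C=4599808/4979491 D=5234688/6213911 E=2471936/842193 F=2471936/842193] → run D
t=8: vr[A=2048/1991 B=3346432/2542507 C=4599808/4979491 D=7273472/6213911 E=2471936/842193 F=2471936/842193] → run C
t=9: vr[A=2048/1991 B=3346432/2542507 C=6638592/4979491 D=7273472/6213911 E=2471936/842193 F=2471936/842193] → run A
t=10: vr[B=3346432/2542507 C=6638592/4979491 D=7273472/6213911 E=2471936/842193 F=2471936/842193] → run D
t=11: vr[B=3346432/2542507 C=6638592/4979491 E=2471936/842193 F=2471936/842193] → run B
t=12: vr[B=5385216/2542507 C=6638592/4979491 E=2471936/842193 F=2471936/842193] → run C
t=13: vr[B=5385216/2542507 C=8677376/4979491 E=2471936/842193 F=2471936/842193] → run C
t=14: vr[B=5385216/2542507 C=10716160/4979491 E=2471936/842193 F=2471936/842193] → run B
t=15: vr[B=7424000/2542507 C=10716160/4979491 E=2471936/842193 F=2471936/842193] → run C
t=16: vr[B=7424000/2542507 E=2471936/842193 F=2471936/842193] → run B
t=17: vr[B=9462784/2542507 E=2471936/842193 F=2471936/842193] → run E
t=18: vr[B=9462784/2542507 E=4510720/842193 F=2471936/842193] → run F
t=19: vr[B=9462784/2542507 E=4510720/842193 F=4510720/842193] → run B
t=20: vr[B=11501568/2542507 E=4510720/842193 F=4510720/842193] → run B
t=21: vr[B=13540352/2542507 E=4510720/842193 F=4510720/842193] → run B
t=22: vr[E=4510720/842193 F=4510720/842193] → run E
t=23: vr[E=2183168/280731 F=4510720/842193] → run F
t=24: vr[E=2183168/280731 F=2183168/280731] → run E
t=25: vr[E=8588288/842193 F=2183168/280731] → run F
t=26: vr[E=8588288/842193] → run E
t=27: vr[E=10627072/842193] → run E
t=28: vr[E=4221952/280731] → run E
t=29: vr[E=14704640/842193] → run E
t=30: (idle)
t=31: (idle)
t=32: (idle)
t=33: (idle)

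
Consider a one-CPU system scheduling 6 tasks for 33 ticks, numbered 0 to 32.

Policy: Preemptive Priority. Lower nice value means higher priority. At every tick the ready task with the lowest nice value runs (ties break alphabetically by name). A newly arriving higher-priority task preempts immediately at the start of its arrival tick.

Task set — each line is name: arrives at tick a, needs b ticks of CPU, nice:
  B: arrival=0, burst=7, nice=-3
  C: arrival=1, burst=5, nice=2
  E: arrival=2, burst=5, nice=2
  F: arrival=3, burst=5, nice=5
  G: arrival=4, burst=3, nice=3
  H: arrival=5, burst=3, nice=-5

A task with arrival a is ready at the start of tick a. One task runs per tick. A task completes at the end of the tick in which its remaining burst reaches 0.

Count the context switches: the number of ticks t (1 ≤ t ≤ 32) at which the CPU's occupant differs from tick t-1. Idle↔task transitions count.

context switches = 7

t=0: ready={B} → run B
t=1: ready={B,C} → run B
t=2: ready={B,C,E} → run B
t=3: ready={B,C,E,F} → run B
t=4: ready={B,C,E,F,G} → run B
t=5: ready={B,C,E,F,G,H} → run H
t=6: ready={B,C,E,F,G,H} → run H
t=7: ready={B,C,E,F,G,H} → run H
t=8: ready={B,C,E,F,G} → run B
t=9: ready={B,C,E,F,G} → run B
t=10: ready={C,E,F,G} → run C
t=11: ready={C,E,F,G} → run C
t=12: ready={C,E,F,G} → run C
t=13: ready={C,E,F,G} → run C
t=14: ready={C,E,F,G} → run C
t=15: ready={E,F,G} → run E
t=16: ready={E,F,G} → run E
t=17: ready={E,F,G} → run E
t=18: ready={E,F,G} → run E
t=19: ready={E,F,G} → run E
t=20: ready={F,G} → run G
t=21: ready={F,G} → run G
t=22: ready={F,G} → run G
t=23: ready={F} → run F
t=24: ready={F} → run F
t=25: ready={F} → run F
t=26: ready={F} → run F
t=27: ready={F} → run F
t=28: (idle)
t=29: (idle)
t=30: (idle)
t=31: (idle)
t=32: (idle)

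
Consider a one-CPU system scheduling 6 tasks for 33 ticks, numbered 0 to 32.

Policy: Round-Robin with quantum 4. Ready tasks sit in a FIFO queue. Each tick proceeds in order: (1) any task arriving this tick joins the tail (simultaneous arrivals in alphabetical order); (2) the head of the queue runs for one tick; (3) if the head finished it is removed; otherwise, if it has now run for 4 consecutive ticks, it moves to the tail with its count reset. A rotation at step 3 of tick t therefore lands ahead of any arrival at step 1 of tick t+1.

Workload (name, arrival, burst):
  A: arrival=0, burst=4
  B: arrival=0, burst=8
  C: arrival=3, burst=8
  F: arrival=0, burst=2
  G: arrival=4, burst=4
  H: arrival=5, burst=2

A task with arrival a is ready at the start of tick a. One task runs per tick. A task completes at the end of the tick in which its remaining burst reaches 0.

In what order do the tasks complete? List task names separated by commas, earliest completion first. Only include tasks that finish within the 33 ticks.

completion order = A, F, G, H, B, C

t=0: queue=[A,B,F] q_used=0 → run A
t=1: queue=[A,B,F] q_used=1 → run A
t=2: queue=[A,B,F] q_used=2 → run A
t=3: queue=[A,B,F,C] q_used=3 → run A
t=4: queue=[B,F,C,G] q_used=0 → run B
t=5: queue=[B,F,C,G,H] q_used=1 → run B
t=6: queue=[B,F,C,G,H] q_used=2 → run B
t=7: queue=[B,F,C,G,H] q_used=3 → run B
t=8: queue=[F,C,G,H,B] q_used=0 → run F
t=9: queue=[F,C,G,H,B] q_used=1 → run F
t=10: queue=[C,G,H,B] q_used=0 → run C
t=11: queue=[C,G,H,B] q_used=1 → run C
t=12: queue=[C,G,H,B] q_used=2 → run C
t=13: queue=[C,G,H,B] q_used=3 → run C
t=14: queue=[G,H,B,C] q_used=0 → run G
t=15: queue=[G,H,B,C] q_used=1 → run G
t=16: queue=[G,H,B,C] q_used=2 → run G
t=17: queue=[G,H,B,C] q_used=3 → run G
t=18: queue=[H,B,C] q_used=0 → run H
t=19: queue=[H,B,C] q_used=1 → run H
t=20: queue=[B,C] q_used=0 → run B
t=21: queue=[B,C] q_used=1 → run B
t=22: queue=[B,C] q_used=2 → run B
t=23: queue=[B,C] q_used=3 → run B
t=24: queue=[C] q_used=0 → run C
t=25: queue=[C] q_used=1 → run C
t=26: queue=[C] q_used=2 → run C
t=27: queue=[C] q_used=3 → run C
t=28: (idle)
t=29: (idle)
t=30: (idle)
t=31: (idle)
t=32: (idle)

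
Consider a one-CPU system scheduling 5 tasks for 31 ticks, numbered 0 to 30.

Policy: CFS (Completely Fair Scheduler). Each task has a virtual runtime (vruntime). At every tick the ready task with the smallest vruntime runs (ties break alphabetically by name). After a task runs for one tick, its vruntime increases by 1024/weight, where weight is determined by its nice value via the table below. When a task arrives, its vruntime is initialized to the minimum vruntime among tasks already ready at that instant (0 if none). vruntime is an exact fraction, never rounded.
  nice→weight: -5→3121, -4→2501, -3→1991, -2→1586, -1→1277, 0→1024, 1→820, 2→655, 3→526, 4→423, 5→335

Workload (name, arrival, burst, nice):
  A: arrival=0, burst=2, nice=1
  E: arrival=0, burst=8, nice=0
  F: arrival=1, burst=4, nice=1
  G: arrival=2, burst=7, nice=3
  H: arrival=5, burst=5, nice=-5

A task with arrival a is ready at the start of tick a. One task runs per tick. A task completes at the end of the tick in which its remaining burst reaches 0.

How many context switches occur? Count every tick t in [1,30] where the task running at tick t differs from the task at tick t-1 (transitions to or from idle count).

t=0: vr[A=0 E=0] → run A
t=1: vr[A=256/205 E=0 F=0] → run E
t=2: vr[A=256/205 E=1 F=0 G=0] → run F
t=3: vr[A=256/205 E=1 F=256/205 G=0] → run G
t=4: vr[A=256/205 E=1 F=256/205 G=512/263] → run E
t=5: vr[A=256/205 E=2 F=256/205 G=512/263 H=256/205] → run A
t=6: vr[E=2 F=256/205 G=512/263 H=256/205] → run F
t=7: vr[E=2 F=512/205 G=512/263 H=256/205] → run H
t=8: vr[E=2 F=512/205 G=512/263 H=1008896/639805] → run H
t=9: vr[E=2 F=512/205 G=512/263 H=1218816/639805] → run H
t=10: vr[E=2 F=512/205 G=512/263 H=1428736/639805] → run G
t=11: vr[E=2 F=512/205 G=1024/263 H=1428736/639805] → run E
t=12: vr[E=3 F=512/205 G=1024/263 H=1428736/639805] → run H
t=13: vr[E=3 F=512/205 G=1024/263 H=1638656/639805] → run F
t=14: vr[E=3 F=768/205 G=1024/263 H=1638656/639805] → run H
t=15: vr[E=3 F=768/205 G=1024/263] → run E
t=16: vr[E=4 F=768/205 G=1024/263] → run F
t=17: vr[E=4 G=1024/263] → run G
t=18: vr[E=4 G=1536/263] → run E
t=19: vr[E=5 G=1536/263] → run E
t=20: vr[E=6 G=1536/263] → run G
t=21: vr[E=6 G=2048/263] → run E
t=22: vr[E=7 G=2048/263] → run E
t=23: vr[G=2048/263] → run G
t=24: vr[G=2560/263] → run G
t=25: vr[G=3072/263] → run G
t=26: (idle)
t=27: (idle)
t=28: (idle)
t=29: (idle)
t=30: (idle)

context switches = 20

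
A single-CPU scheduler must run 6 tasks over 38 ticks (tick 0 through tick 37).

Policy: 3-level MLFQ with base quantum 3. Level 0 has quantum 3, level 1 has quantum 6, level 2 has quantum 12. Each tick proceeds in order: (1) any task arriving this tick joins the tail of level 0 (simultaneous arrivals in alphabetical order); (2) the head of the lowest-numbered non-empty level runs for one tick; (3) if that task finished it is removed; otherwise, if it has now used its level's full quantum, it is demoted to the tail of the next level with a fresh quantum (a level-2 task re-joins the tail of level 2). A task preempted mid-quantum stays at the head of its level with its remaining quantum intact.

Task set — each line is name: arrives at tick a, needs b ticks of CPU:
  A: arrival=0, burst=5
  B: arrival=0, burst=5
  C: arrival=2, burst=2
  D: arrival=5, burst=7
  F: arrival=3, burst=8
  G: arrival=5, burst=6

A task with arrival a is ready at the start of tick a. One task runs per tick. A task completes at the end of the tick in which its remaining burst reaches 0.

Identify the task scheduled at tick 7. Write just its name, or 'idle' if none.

running at tick 7 = C

t=0: L0/L1/L2 = AB/-/- → run A
t=1: L0/L1/L2 = AB/-/- → run A
t=2: L0/L1/L2 = ABC/-/- → run A
t=3: L0/L1/L2 = BCF/A/- → run B
t=4: L0/L1/L2 = BCF/A/- → run B
t=5: L0/L1/L2 = BCFDG/A/- → run B
t=6: L0/L1/L2 = CFDG/AB/- → run C
t=7: L0/L1/L2 = CFDG/AB/- → run C
t=8: L0/L1/L2 = FDG/AB/- → run F
t=9: L0/L1/L2 = FDG/AB/- → run F
t=10: L0/L1/L2 = FDG/AB/- → run F
t=11: L0/L1/L2 = DG/ABF/- → run D
t=12: L0/L1/L2 = DG/ABF/- → run D
t=13: L0/L1/L2 = DG/ABF/- → run D
t=14: L0/L1/L2 = G/ABFD/- → run G
t=15: L0/L1/L2 = G/ABFD/- → run G
t=16: L0/L1/L2 = G/ABFD/- → run G
t=17: L0/L1/L2 = -/ABFDG/- → run A
t=18: L0/L1/L2 = -/ABFDG/- → run A
t=19: L0/L1/L2 = -/BFDG/- → run B
t=20: L0/L1/L2 = -/BFDG/- → run B
t=21: L0/L1/L2 = -/FDG/- → run F
t=22: L0/L1/L2 = -/FDG/- → run F
t=23: L0/L1/L2 = -/FDG/- → run F
t=24: L0/L1/L2 = -/FDG/- → run F
t=25: L0/L1/L2 = -/FDG/- → run F
t=26: L0/L1/L2 = -/DG/- → run D
t=27: L0/L1/L2 = -/DG/- → run D
t=28: L0/L1/L2 = -/DG/- → run D
t=29: L0/L1/L2 = -/DG/- → run D
t=30: L0/L1/L2 = -/G/- → run G
t=31: L0/L1/L2 = -/G/- → run G
t=32: L0/L1/L2 = -/G/- → run G
t=33: (idle)
t=34: (idle)
t=35: (idle)
t=36: (idle)
t=37: (idle)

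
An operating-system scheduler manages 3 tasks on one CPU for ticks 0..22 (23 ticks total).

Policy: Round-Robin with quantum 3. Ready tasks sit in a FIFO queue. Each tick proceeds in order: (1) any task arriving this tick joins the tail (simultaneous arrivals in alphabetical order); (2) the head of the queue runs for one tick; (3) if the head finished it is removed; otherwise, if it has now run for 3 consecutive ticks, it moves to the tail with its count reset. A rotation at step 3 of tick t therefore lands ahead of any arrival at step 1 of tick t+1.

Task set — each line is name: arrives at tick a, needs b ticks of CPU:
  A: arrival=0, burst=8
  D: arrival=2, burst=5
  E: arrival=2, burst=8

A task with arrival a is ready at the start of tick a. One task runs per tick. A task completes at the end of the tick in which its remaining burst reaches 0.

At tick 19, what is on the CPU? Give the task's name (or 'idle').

running at tick 19 = E

t=0: queue=[A] q_used=0 → run A
t=1: queue=[A] q_used=1 → run A
t=2: queue=[A,D,E] q_used=2 → run A
t=3: queue=[D,E,A] q_used=0 → run D
t=4: queue=[D,E,A] q_used=1 → run D
t=5: queue=[D,E,A] q_used=2 → run D
t=6: queue=[E,A,D] q_used=0 → run E
t=7: queue=[E,A,D] q_used=1 → run E
t=8: queue=[E,A,D] q_used=2 → run E
t=9: queue=[A,D,E] q_used=0 → run A
t=10: queue=[A,D,E] q_used=1 → run A
t=11: queue=[A,D,E] q_used=2 → run A
t=12: queue=[D,E,A] q_used=0 → run D
t=13: queue=[D,E,A] q_used=1 → run D
t=14: queue=[E,A] q_used=0 → run E
t=15: queue=[E,A] q_used=1 → run E
t=16: queue=[E,A] q_used=2 → run E
t=17: queue=[A,E] q_used=0 → run A
t=18: queue=[A,E] q_used=1 → run A
t=19: queue=[E] q_used=0 → run E
t=20: queue=[E] q_used=1 → run E
t=21: (idle)
t=22: (idle)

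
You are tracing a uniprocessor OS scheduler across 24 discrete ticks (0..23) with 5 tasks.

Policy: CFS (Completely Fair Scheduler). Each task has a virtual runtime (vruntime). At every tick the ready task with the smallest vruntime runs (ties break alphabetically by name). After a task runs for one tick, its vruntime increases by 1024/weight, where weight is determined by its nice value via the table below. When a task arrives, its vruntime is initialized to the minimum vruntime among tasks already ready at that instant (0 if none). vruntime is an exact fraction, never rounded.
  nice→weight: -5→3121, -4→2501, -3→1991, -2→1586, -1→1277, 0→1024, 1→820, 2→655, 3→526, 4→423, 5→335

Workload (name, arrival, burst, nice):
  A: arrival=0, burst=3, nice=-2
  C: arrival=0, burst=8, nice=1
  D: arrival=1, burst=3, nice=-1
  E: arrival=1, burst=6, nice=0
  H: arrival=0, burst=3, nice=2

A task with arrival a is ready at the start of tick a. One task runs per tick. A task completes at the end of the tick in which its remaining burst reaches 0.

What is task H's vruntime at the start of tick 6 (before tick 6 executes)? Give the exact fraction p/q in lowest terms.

vruntime(H, start of tick 6) = 1024/655

t=0: vr[A=0 C=0 H=0] → run A
t=1: vr[A=512/793 C=0 D=0 E=0 H=0] → run C
t=2: vr[A=512/793 C=256/205 D=0 E=0 H=0] → run D
t=3: vr[A=512/793 C=256/205 D=1024/1277 E=0 H=0] → run E
t=4: vr[A=512/793 C=256/205 D=1024/1277 E=1 H=0] → run H
t=5: vr[A=512/793 C=256/205 D=1024/1277 E=1 H=1024/655] → run A
t=6: vr[A=1024/793 C=256/205 D=1024/1277 E=1 H=1024/655] → run D
t=7: vr[A=1024/793 C=256/205 D=2048/1277 E=1 H=1024/655] → run E
t=8: vr[A=1024/793 C=256/205 D=2048/1277 E=2 H=1024/655] → run C
t=9: vr[A=1024/793 C=512/205 D=2048/1277 E=2 H=1024/655] → run A
t=10: vr[C=512/205 D=2048/1277 E=2 H=1024/655] → run H
t=11: vr[C=512/205 D=2048/1277 E=2 H=2048/655] → run D
t=12: vr[C=512/205 E=2 H=2048/655] → run E
t=13: vr[C=512/205 E=3 H=2048/655] → run C
t=14: vr[C=768/205 E=3 H=2048/655] → run E
t=15: vr[C=768/205 E=4 H=2048/655] → run H
t=16: vr[C=768/205 E=4] → run C
t=17: vr[C=1024/205 E=4] → run E
t=18: vr[C=1024/205 E=5] → run C
t=19: vr[C=256/41 E=5] → run E
t=20: vr[C=256/41] → run C
t=21: vr[C=1536/205] → run C
t=22: vr[C=1792/205] → run C
t=23: (idle)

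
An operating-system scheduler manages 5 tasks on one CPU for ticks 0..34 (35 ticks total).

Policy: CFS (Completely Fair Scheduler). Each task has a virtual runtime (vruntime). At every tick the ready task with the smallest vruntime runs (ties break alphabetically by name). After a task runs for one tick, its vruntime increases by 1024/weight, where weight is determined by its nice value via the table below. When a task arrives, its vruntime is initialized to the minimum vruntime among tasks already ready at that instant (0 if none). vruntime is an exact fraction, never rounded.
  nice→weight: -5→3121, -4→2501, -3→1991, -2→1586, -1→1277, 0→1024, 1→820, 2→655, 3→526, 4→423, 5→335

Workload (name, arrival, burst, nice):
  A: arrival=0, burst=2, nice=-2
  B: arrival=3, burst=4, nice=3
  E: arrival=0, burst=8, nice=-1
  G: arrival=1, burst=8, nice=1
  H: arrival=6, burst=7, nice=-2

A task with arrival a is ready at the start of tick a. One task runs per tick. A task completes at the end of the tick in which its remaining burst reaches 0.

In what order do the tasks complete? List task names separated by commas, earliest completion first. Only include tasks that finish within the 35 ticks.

t=0: vr[A=0 E=0] → run A
t=1: vr[A=512/793 E=0 G=0] → run E
t=2: vr[A=512/793 E=1024/1277 G=0] → run G
t=3: vr[A=512/793 B=512/793 E=1024/1277 G=256/205] → run A
t=4: vr[B=512/793 E=1024/1277 G=256/205] → run B
t=5: vr[B=540672/208559 E=1024/1277 G=256/205] → run E
t=6: vr[B=540672/208559 E=2048/1277 G=256/205 H=256/205] → run G
t=7: vr[B=540672/208559 E=2048/1277 G=512/205 H=256/205] → run H
t=8: vr[B=540672/208559 E=2048/1277 G=512/205 H=307968/162565] → run E
t=9: vr[B=540672/208559 E=3072/1277 G=512/205 H=307968/162565] → run H
t=10: vr[B=540672/208559 E=3072/1277 G=512/205 H=412928/162565] → run E
t=11: vr[B=540672/208559 E=4096/1277 G=512/205 H=412928/162565] → run G
t=12: vr[B=540672/208559 E=4096/1277 G=768/205 H=412928/162565] → run H
t=13: vr[B=540672/208559 E=4096/1277 G=768/205 H=517888/162565] → run B
t=14: vr[B=946688/208559 E=4096/1277 G=768/205 H=517888/162565] → run H
t=15: vr[B=946688/208559 E=4096/1277 G=768/205 H=622848/162565] → run E
t=16: vr[B=946688/208559 E=5120/1277 G=768/205 H=622848/162565] → run G
t=17: vr[B=946688/208559 E=5120/1277 G=1024/205 H=622848/162565] → run H
t=18: vr[B=946688/208559 E=5120/1277 G=1024/205 H=727808/162565] → run E
t=19: vr[B=946688/208559 E=6144/1277 G=1024/205 H=727808/162565] → run H
t=20: vr[B=946688/208559 E=6144/1277 G=1024/205 H=832768/162565] → run B
t=21: vr[B=1352704/208559 E=6144/1277 G=1024/205 H=832768/162565] → run E
t=22: vr[B=1352704/208559 E=7168/1277 G=1024/205 H=832768/162565] → run G
t=23: vr[B=1352704/208559 E=7168/1277 G=256/41 H=832768/162565] → run H
t=24: vr[B=1352704/208559 E=7168/1277 G=256/41] → run E
t=25: vr[B=1352704/208559 G=256/41] → run G
t=26: vr[B=1352704/208559 G=1536/205] → run B
t=27: vr[G=1536/205] → run G
t=28: vr[G=1792/205] → run G
t=29: (idle)
t=30: (idle)
t=31: (idle)
t=32: (idle)
t=33: (idle)
t=34: (idle)

completion order = A, H, E, B, G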